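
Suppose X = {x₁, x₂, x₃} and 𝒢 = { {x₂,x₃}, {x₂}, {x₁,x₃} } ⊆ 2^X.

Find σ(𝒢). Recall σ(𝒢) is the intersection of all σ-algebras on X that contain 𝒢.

σ(𝒢) (8 sets): { {}, {x₁}, {x₂}, {x₃}, {x₁,x₂}, {x₁,x₃}, {x₂,x₃}, X }

Trace:
Take S₀ = 𝒢 ∪ {∅, X} = { {}, {x₂}, {x₁,x₃}, {x₂,x₃}, X }.
Step 1 adds 1:
  {x₁}  = {x₂,x₃}ᶜ
  (now 6)
Step 2 adds 1:
  {x₁,x₂}  = {x₂} ∪ {x₁}
  (now 7)
Step 3 adds 1:
  {x₃}  = {x₁,x₂}ᶜ
  (now 8)
After Step 4 the family is unchanged; done.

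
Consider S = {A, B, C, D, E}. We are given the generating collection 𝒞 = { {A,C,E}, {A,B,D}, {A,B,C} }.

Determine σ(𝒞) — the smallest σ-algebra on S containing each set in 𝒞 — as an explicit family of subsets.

Start: 𝒞 ∪ {∅, S} = { {}, {A,B,C}, {A,B,D}, {A,C,E}, S }.
Step 1 (5 new):
  {B,D}  = S∖{A,C,E}
  {C,E}  = S∖{A,B,D}
  {D,E}  = S∖{A,B,C}
  {A,B,C,D}  = {A,B,C} ∪ {A,B,D}
  {A,B,C,E}  = {A,B,C} ∪ {A,C,E}
  [10 total]
Step 2: +7 →
  {D}  = S∖{A,B,C,E}
  {E}  = S∖{A,B,C,D}
  {B,D,E}  = {D,E} ∪ {B,D}
  {C,D,E}  = {D,E} ∪ {C,E}
  {A,B,D,E}  = {A,B,D} ∪ {D,E}
  {A,C,D,E}  = {A,C,E} ∪ {D,E}
  {B,C,D,E}  = {C,E} ∪ {B,D}
  [17 total]
Step 3: +5 →
  {A}  = S∖{B,C,D,E}
  {B}  = S∖{A,C,D,E}
  {C}  = S∖{A,B,D,E}
  {A,B}  = S∖{C,D,E}
  {A,C}  = S∖{B,D,E}
  [22 total]
Step 4: 10 new —
  {A,D}  = {D} ∪ {A}
  {A,E}  = {E} ∪ {A}
  {B,C}  = {B} ∪ {C}
  {B,E}  = {B} ∪ {E}
  {C,D}  = {C} ∪ {D}
  {A,B,E}  = {A,B} ∪ {E}
  {A,C,D}  = {A,C} ∪ {D}
  {A,D,E}  = {D,E} ∪ {A}
  {B,C,D}  = {C} ∪ {B,D}
  {B,C,E}  = {B} ∪ {C,E}
  [32 total]
After Step 5 the family is unchanged; done.

Hence σ(𝒞) has 32 members: { {}, {A}, {B}, {C}, {D}, {E}, {A,B}, {A,C}, {A,D}, {A,E}, {B,C}, {B,D}, {B,E}, {C,D}, {C,E}, {D,E}, {A,B,C}, {A,B,D}, {A,B,E}, {A,C,D}, {A,C,E}, {A,D,E}, {B,C,D}, {B,C,E}, {B,D,E}, {C,D,E}, {A,B,C,D}, {A,B,C,E}, {A,B,D,E}, {A,C,D,E}, {B,C,D,E}, S }.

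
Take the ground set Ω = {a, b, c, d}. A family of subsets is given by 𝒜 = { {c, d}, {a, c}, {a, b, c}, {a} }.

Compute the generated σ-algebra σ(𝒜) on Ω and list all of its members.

Take S₀ = 𝒜 ∪ {∅, Ω} = { ∅, {a}, {a, c}, {c, d}, {a, b, c}, Ω }.
Step 1 adds 5:
  {d}  = complement {a, b, c}
  {a, b}  = complement {c, d}
  {b, d}  = complement {a, c}
  {a, c, d}  = {c, d} ∪ {a, c}
  {b, c, d}  = complement {a}
Step 2. New:
  {b}  = complement {a, c, d}
  {a, d}  = {d} ∪ {a}
  {a, b, d}  = {a, b} ∪ {d}
Step 3: 2 new —
  {c}  = complement {a, b, d}
  {b, c}  = complement {a, d}
Step 4: stable.

σ(𝒜) = { ∅, {a}, {b}, {c}, {d}, {a, b}, {a, c}, {a, d}, {b, c}, {b, d}, {c, d}, {a, b, c}, {a, b, d}, {a, c, d}, {b, c, d}, Ω }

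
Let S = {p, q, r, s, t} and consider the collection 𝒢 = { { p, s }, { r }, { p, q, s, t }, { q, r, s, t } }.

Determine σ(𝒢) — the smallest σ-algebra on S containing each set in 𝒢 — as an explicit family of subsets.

Start: 𝒢 ∪ {∅, S} = { {}, { r }, { p, s }, { p, q, s, t }, { q, r, s, t }, S }.
Step 1: +3 →
  { p }  = S∖{ q, r, s, t }
  { p, r, s }  = { r } ∪ { p, s }
  { q, r, t }  = S∖{ p, s }
  |family| = 9
Step 2 (3 new):
  { p, r }  = { r } ∪ { p }
  { q, t }  = S∖{ p, r, s }
  { p, q, r, t }  = { q, r, t } ∪ { p }
  |family| = 12
Step 3: +3 →
  { s }  = S∖{ p, q, r, t }
  { p, q, t }  = { q, t } ∪ { p }
  { q, s, t }  = S∖{ p, r }
  |family| = 15
Step 4 (1 new):
  { r, s }  = S∖{ p, q, t }
  |family| = 16
Step 5: stable.

Hence σ(𝒢) has 16 members: { {}, { p }, { r }, { s }, { p, r }, { p, s }, { q, t }, { r, s }, { p, q, t }, { p, r, s }, { q, r, t }, { q, s, t }, { p, q, r, t }, { p, q, s, t }, { q, r, s, t }, S }.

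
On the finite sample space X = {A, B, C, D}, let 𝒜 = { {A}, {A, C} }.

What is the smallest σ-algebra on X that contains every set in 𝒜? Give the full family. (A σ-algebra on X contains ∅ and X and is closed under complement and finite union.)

Start: 𝒜 ∪ {∅, X} = { ∅, {A}, {A, C}, X }.
Pass 1 adds 2:
  {B, D}  = complement {A, C}
  {B, C, D}  = complement {A}
  — 6 sets.
Pass 2: +1 →
  {A, B, D}  = {B, D} ∪ {A}
  — 7 sets.
Pass 3: 1 new —
  {C}  = complement {A, B, D}
  — 8 sets.
Pass 4: no new sets; the family is a σ-algebra.

Hence σ(𝒜) has 8 members: { ∅, {A}, {C}, {A, C}, {B, D}, {A, B, D}, {B, C, D}, X }.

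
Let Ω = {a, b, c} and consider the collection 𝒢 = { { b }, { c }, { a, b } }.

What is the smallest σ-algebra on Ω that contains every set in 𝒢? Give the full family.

Begin from { {}, { b }, { c }, { a, b }, Ω } (that is, 𝒢 plus ∅ and Ω).
Iteration 1: 2 new —
  { a, c }  = complement { b }
  { b, c }  = { c } ∪ { b }
  — 7 sets.
Iteration 2: 1 new —
  { a }  = complement { b, c }
  — 8 sets.
Iteration 3: no new sets; the family is a σ-algebra.

Therefore σ(𝒢) = { {}, { a }, { b }, { c }, { a, b }, { a, c }, { b, c }, Ω } (|σ(𝒢)| = 8).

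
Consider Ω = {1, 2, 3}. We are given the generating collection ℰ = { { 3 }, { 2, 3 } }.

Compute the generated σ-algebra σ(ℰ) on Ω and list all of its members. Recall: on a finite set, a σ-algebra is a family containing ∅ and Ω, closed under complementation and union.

Answer: σ(ℰ) = { {  }, { 1 }, { 2 }, { 3 }, { 1, 2 }, { 1, 3 }, { 2, 3 }, Ω }

Derivation:
Seed the family with ℰ together with ∅ and Ω: { {  }, { 3 }, { 2, 3 }, Ω }.
Step 1: +2 →
  { 1 }  = complement { 2, 3 }
  { 1, 2 }  = complement { 3 }
Step 2: 1 new —
  { 1, 3 }  = { 3 } ∪ { 1 }
Step 3 (1 new):
  { 2 }  = complement { 1, 3 }
Step 4: already closed under ᶜ and ∪.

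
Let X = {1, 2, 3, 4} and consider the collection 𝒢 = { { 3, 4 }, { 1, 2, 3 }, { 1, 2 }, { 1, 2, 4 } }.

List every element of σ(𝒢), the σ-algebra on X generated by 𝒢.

Take S₀ = 𝒢 ∪ {∅, X} = { {}, { 1, 2 }, { 3, 4 }, { 1, 2, 3 }, { 1, 2, 4 }, X }.
Iteration 1. New:
  { 3 }  = X∖{ 1, 2, 4 }
  { 4 }  = X∖{ 1, 2, 3 }
  — 8 sets.
Iteration 2: no new sets; the family is a σ-algebra.

Therefore σ(𝒢) = { {}, { 3 }, { 4 }, { 1, 2 }, { 3, 4 }, { 1, 2, 3 }, { 1, 2, 4 }, X } (|σ(𝒢)| = 8).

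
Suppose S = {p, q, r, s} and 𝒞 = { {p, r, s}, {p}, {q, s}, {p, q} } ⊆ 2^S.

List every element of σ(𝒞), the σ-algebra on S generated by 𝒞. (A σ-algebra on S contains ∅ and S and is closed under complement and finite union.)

Answer: σ(𝒞) = { {}, {p}, {q}, {r}, {s}, {p, q}, {p, r}, {p, s}, {q, r}, {q, s}, {r, s}, {p, q, r}, {p, q, s}, {p, r, s}, {q, r, s}, S }

Trace:
Start: 𝒞 ∪ {∅, S} = { {}, {p}, {p, q}, {q, s}, {p, r, s}, S }.
Pass 1 adds 5:
  {q}  = {p, r, s}ᶜ
  {p, r}  = {q, s}ᶜ
  {r, s}  = {p, q}ᶜ
  {p, q, s}  = {p, q} ∪ {q, s}
  {q, r, s}  = {p}ᶜ
  — 11 sets.
Pass 2 adds 2:
  {r}  = {p, q, s}ᶜ
  {p, q, r}  = {p, q} ∪ {p, r}
  — 13 sets.
Pass 3 (2 new):
  {s}  = {p, q, r}ᶜ
  {q, r}  = {r} ∪ {q}
  — 15 sets.
Pass 4: 1 new —
  {p, s}  = {q, r}ᶜ
  — 16 sets.
Pass 5 adds nothing — fixpoint reached.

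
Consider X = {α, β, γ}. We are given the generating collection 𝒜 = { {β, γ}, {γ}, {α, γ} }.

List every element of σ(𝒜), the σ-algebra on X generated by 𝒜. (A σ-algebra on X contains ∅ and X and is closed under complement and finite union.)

σ(𝒜) = { {}, {α}, {β}, {γ}, {α, β}, {α, γ}, {β, γ}, X }

Derivation:
Initial family (5 sets): { {}, {γ}, {α, γ}, {β, γ}, X }.
Pass 1. New:
  {α}  = X∖{β, γ}
  {β}  = X∖{α, γ}
  {α, β}  = X∖{γ}
Pass 2 adds nothing — fixpoint reached.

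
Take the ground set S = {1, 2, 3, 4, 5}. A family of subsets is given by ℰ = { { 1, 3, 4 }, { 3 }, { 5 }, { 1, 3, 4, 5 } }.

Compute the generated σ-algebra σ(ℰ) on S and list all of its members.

Start: ℰ ∪ {∅, S} = { {  }, { 3 }, { 5 }, { 1, 3, 4 }, { 1, 3, 4, 5 }, S }.
Iteration 1 (5 new):
  { 2 }  = complement { 1, 3, 4, 5 }
  { 2, 5 }  = complement { 1, 3, 4 }
  { 3, 5 }  = { 3 } ∪ { 5 }
  { 1, 2, 3, 4 }  = complement { 5 }
  { 1, 2, 4, 5 }  = complement { 3 }
  [11 total]
Iteration 2 adds 3:
  { 2, 3 }  = { 2 } ∪ { 3 }
  { 1, 2, 4 }  = complement { 3, 5 }
  { 2, 3, 5 }  = { 2, 5 } ∪ { 3 }
  [14 total]
Iteration 3 adds 2:
  { 1, 4 }  = complement { 2, 3, 5 }
  { 1, 4, 5 }  = complement { 2, 3 }
  [16 total]
Iteration 4: no new sets; the family is a σ-algebra.

Hence σ(ℰ) has 16 members: { {  }, { 2 }, { 3 }, { 5 }, { 1, 4 }, { 2, 3 }, { 2, 5 }, { 3, 5 }, { 1, 2, 4 }, { 1, 3, 4 }, { 1, 4, 5 }, { 2, 3, 5 }, { 1, 2, 3, 4 }, { 1, 2, 4, 5 }, { 1, 3, 4, 5 }, S }.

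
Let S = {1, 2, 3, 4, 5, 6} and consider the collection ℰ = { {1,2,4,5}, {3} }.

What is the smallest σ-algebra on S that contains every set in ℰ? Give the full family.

Begin from { {}, {3}, {1,2,4,5}, S } (that is, ℰ plus ∅ and S).
Iteration 1. New:
  {3,6}  = {1,2,4,5}ᶜ
  {1,2,3,4,5}  = {3} ∪ {1,2,4,5}
  {1,2,4,5,6}  = {3}ᶜ
  (now 7)
Iteration 2. New:
  {6}  = {1,2,3,4,5}ᶜ
  (now 8)
After Iteration 3 the family is unchanged; done.

Hence σ(ℰ) has 8 members: { {}, {3}, {6}, {3,6}, {1,2,4,5}, {1,2,3,4,5}, {1,2,4,5,6}, S }.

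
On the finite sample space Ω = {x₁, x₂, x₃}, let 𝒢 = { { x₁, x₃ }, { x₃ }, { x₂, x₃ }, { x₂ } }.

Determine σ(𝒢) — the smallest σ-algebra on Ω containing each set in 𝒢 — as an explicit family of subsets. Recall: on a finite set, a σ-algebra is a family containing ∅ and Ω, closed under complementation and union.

Answer: σ(𝒢) = { {  }, { x₁ }, { x₂ }, { x₃ }, { x₁, x₂ }, { x₁, x₃ }, { x₂, x₃ }, Ω }

Trace:
Start: 𝒢 ∪ {∅, Ω} = { {  }, { x₂ }, { x₃ }, { x₁, x₃ }, { x₂, x₃ }, Ω }.
Step 1: 2 new —
  { x₁ }  = complement { x₂, x₃ }
  { x₁, x₂ }  = complement { x₃ }
  |family| = 8
Step 2: no new sets; the family is a σ-algebra.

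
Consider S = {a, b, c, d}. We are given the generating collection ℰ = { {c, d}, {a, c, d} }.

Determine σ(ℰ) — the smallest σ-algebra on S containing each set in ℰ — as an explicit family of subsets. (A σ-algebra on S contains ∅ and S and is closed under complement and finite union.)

σ(ℰ) = { {}, {a}, {b}, {a, b}, {c, d}, {a, c, d}, {b, c, d}, S }

Derivation:
Take S₀ = ℰ ∪ {∅, S} = { {}, {c, d}, {a, c, d}, S }.
Pass 1 (2 new):
  {b}  = complement {a, c, d}
  {a, b}  = complement {c, d}
  (now 6)
Pass 2. New:
  {b, c, d}  = {c, d} ∪ {b}
  (now 7)
Pass 3: +1 →
  {a}  = complement {b, c, d}
  (now 8)
After Pass 4 the family is unchanged; done.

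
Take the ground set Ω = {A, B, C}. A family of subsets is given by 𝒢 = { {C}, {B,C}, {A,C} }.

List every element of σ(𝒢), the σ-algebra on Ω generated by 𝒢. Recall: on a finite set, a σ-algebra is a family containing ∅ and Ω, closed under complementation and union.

Start: 𝒢 ∪ {∅, Ω} = { ∅, {C}, {A,C}, {B,C}, Ω }.
Pass 1: 3 new —
  {A}  = ᶜ of {B,C}
  {B}  = ᶜ of {A,C}
  {A,B}  = ᶜ of {C}
Pass 2: already closed under ᶜ and ∪.

σ(𝒢) = { ∅, {A}, {B}, {C}, {A,B}, {A,C}, {B,C}, Ω }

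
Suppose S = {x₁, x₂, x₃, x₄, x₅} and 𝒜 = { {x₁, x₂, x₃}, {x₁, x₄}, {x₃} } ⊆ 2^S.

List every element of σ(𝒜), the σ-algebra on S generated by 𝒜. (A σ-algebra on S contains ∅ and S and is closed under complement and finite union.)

Begin from { ∅, {x₃}, {x₁, x₄}, {x₁, x₂, x₃}, S } (that is, 𝒜 plus ∅ and S).
Iteration 1 adds 5:
  {x₄, x₅}  = S∖{x₁, x₂, x₃}
  {x₁, x₃, x₄}  = {x₃} ∪ {x₁, x₄}
  {x₂, x₃, x₅}  = S∖{x₁, x₄}
  {x₁, x₂, x₃, x₄}  = {x₁, x₂, x₃} ∪ {x₁, x₄}
  {x₁, x₂, x₄, x₅}  = S∖{x₃}
  — 10 sets.
Iteration 2. New:
  {x₅}  = S∖{x₁, x₂, x₃, x₄}
  {x₂, x₅}  = S∖{x₁, x₃, x₄}
  {x₁, x₄, x₅}  = {x₄, x₅} ∪ {x₁, x₄}
  {x₃, x₄, x₅}  = {x₄, x₅} ∪ {x₃}
  {x₁, x₂, x₃, x₅}  = {x₁, x₂, x₃} ∪ {x₂, x₃, x₅}
  {x₁, x₃, x₄, x₅}  = {x₄, x₅} ∪ {x₁, x₃, x₄}
  {x₂, x₃, x₄, x₅}  = {x₄, x₅} ∪ {x₂, x₃, x₅}
  — 17 sets.
Iteration 3: 7 new —
  {x₁}  = S∖{x₂, x₃, x₄, x₅}
  {x₂}  = S∖{x₁, x₃, x₄, x₅}
  {x₄}  = S∖{x₁, x₂, x₃, x₅}
  {x₁, x₂}  = S∖{x₃, x₄, x₅}
  {x₂, x₃}  = S∖{x₁, x₄, x₅}
  {x₃, x₅}  = {x₃} ∪ {x₅}
  {x₂, x₄, x₅}  = {x₄, x₅} ∪ {x₂, x₅}
  — 24 sets.
Iteration 4: +8 →
  {x₁, x₃}  = S∖{x₂, x₄, x₅}
  {x₁, x₅}  = {x₅} ∪ {x₁}
  {x₂, x₄}  = {x₂} ∪ {x₄}
  {x₃, x₄}  = {x₃} ∪ {x₄}
  {x₁, x₂, x₄}  = S∖{x₃, x₅}
  {x₁, x₂, x₅}  = {x₂, x₅} ∪ {x₁, x₂}
  {x₁, x₃, x₅}  = {x₃, x₅} ∪ {x₁}
  {x₂, x₃, x₄}  = {x₂, x₃} ∪ {x₄}
  — 32 sets.
Iteration 5: no new sets; the family is a σ-algebra.

|σ(𝒜)| = 32.  σ(𝒜) = { ∅, {x₁}, {x₂}, {x₃}, {x₄}, {x₅}, {x₁, x₂}, {x₁, x₃}, {x₁, x₄}, {x₁, x₅}, {x₂, x₃}, {x₂, x₄}, {x₂, x₅}, {x₃, x₄}, {x₃, x₅}, {x₄, x₅}, {x₁, x₂, x₃}, {x₁, x₂, x₄}, {x₁, x₂, x₅}, {x₁, x₃, x₄}, {x₁, x₃, x₅}, {x₁, x₄, x₅}, {x₂, x₃, x₄}, {x₂, x₃, x₅}, {x₂, x₄, x₅}, {x₃, x₄, x₅}, {x₁, x₂, x₃, x₄}, {x₁, x₂, x₃, x₅}, {x₁, x₂, x₄, x₅}, {x₁, x₃, x₄, x₅}, {x₂, x₃, x₄, x₅}, S }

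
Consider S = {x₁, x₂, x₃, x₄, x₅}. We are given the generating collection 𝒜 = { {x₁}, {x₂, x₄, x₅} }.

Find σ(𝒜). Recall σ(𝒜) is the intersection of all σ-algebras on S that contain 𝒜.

Take S₀ = 𝒜 ∪ {∅, S} = { {}, {x₁}, {x₂, x₄, x₅}, S }.
Pass 1 (3 new):
  {x₁, x₃}  = {x₂, x₄, x₅}ᶜ
  {x₁, x₂, x₄, x₅}  = {x₁} ∪ {x₂, x₄, x₅}
  {x₂, x₃, x₄, x₅}  = {x₁}ᶜ
  [7 total]
Pass 2. New:
  {x₃}  = {x₁, x₂, x₄, x₅}ᶜ
  [8 total]
Pass 3: closed — nothing new.

|σ(𝒜)| = 8.  σ(𝒜) = { {}, {x₁}, {x₃}, {x₁, x₃}, {x₂, x₄, x₅}, {x₁, x₂, x₄, x₅}, {x₂, x₃, x₄, x₅}, S }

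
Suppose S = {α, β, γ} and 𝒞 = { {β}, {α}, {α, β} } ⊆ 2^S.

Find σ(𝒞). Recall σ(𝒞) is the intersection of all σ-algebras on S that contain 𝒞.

|σ(𝒞)| = 8.  σ(𝒞) = { {}, {α}, {β}, {γ}, {α, β}, {α, γ}, {β, γ}, S }

Trace:
Start: 𝒞 ∪ {∅, S} = { {}, {α}, {β}, {α, β}, S }.
Iteration 1 adds 3:
  {γ}  = ᶜ of {α, β}
  {α, γ}  = ᶜ of {β}
  {β, γ}  = ᶜ of {α}
After Iteration 2 the family is unchanged; done.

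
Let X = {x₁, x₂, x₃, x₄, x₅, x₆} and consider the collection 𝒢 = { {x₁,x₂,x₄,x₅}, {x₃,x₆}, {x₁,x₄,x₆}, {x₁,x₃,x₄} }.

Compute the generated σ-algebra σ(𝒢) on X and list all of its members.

Begin from { {}, {x₃,x₆}, {x₁,x₃,x₄}, {x₁,x₄,x₆}, {x₁,x₂,x₄,x₅}, X } (that is, 𝒢 plus ∅ and X).
Step 1: +5 →
  {x₂,x₃,x₅}  = X∖{x₁,x₄,x₆}
  {x₂,x₅,x₆}  = X∖{x₁,x₃,x₄}
  {x₁,x₃,x₄,x₆}  = {x₁,x₃,x₄} ∪ {x₃,x₆}
  {x₁,x₂,x₃,x₄,x₅}  = {x₁,x₃,x₄} ∪ {x₁,x₂,x₄,x₅}
  {x₁,x₂,x₄,x₅,x₆}  = {x₁,x₄,x₆} ∪ {x₁,x₂,x₄,x₅}
  |family| = 11
Step 2. New:
  {x₃}  = X∖{x₁,x₂,x₄,x₅,x₆}
  {x₆}  = X∖{x₁,x₂,x₃,x₄,x₅}
  {x₂,x₅}  = X∖{x₁,x₃,x₄,x₆}
  {x₂,x₃,x₅,x₆}  = {x₂,x₅,x₆} ∪ {x₂,x₃,x₅}
  |family| = 15
Step 3. New:
  {x₁,x₄}  = X∖{x₂,x₃,x₅,x₆}
  |family| = 16
Step 4: no new sets; the family is a σ-algebra.

σ(𝒢) = { {}, {x₃}, {x₆}, {x₁,x₄}, {x₂,x₅}, {x₃,x₆}, {x₁,x₃,x₄}, {x₁,x₄,x₆}, {x₂,x₃,x₅}, {x₂,x₅,x₆}, {x₁,x₂,x₄,x₅}, {x₁,x₃,x₄,x₆}, {x₂,x₃,x₅,x₆}, {x₁,x₂,x₃,x₄,x₅}, {x₁,x₂,x₄,x₅,x₆}, X }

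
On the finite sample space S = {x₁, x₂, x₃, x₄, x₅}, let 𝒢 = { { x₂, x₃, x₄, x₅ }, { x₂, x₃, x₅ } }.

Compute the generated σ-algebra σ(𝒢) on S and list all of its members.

σ(𝒢) = { {}, { x₁ }, { x₄ }, { x₁, x₄ }, { x₂, x₃, x₅ }, { x₁, x₂, x₃, x₅ }, { x₂, x₃, x₄, x₅ }, S }

Working:
Seed the family with 𝒢 together with ∅ and S: { {}, { x₂, x₃, x₅ }, { x₂, x₃, x₄, x₅ }, S }.
Pass 1. New:
  { x₁ }  = { x₂, x₃, x₄, x₅ }ᶜ
  { x₁, x₄ }  = { x₂, x₃, x₅ }ᶜ
  [6 total]
Pass 2. New:
  { x₁, x₂, x₃, x₅ }  = { x₂, x₃, x₅ } ∪ { x₁ }
  [7 total]
Pass 3 adds 1:
  { x₄ }  = { x₁, x₂, x₃, x₅ }ᶜ
  [8 total]
Pass 4: no new sets; the family is a σ-algebra.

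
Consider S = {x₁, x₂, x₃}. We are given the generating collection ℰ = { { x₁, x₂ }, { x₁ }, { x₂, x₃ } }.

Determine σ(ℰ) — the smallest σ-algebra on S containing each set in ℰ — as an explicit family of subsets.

Answer: σ(ℰ) = { {}, { x₁ }, { x₂ }, { x₃ }, { x₁, x₂ }, { x₁, x₃ }, { x₂, x₃ }, S }

Derivation:
Begin from { {}, { x₁ }, { x₁, x₂ }, { x₂, x₃ }, S } (that is, ℰ plus ∅ and S).
Round 1: +1 →
  { x₃ }  = ᶜ of { x₁, x₂ }
  (now 6)
Round 2 (1 new):
  { x₁, x₃ }  = { x₃ } ∪ { x₁ }
  (now 7)
Round 3 adds 1:
  { x₂ }  = ᶜ of { x₁, x₃ }
  (now 8)
Round 4: no new sets; the family is a σ-algebra.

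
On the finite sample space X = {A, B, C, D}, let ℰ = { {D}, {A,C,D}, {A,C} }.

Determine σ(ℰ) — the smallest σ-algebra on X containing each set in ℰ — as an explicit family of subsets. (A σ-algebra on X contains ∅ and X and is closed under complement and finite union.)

Initial family (5 sets): { {}, {D}, {A,C}, {A,C,D}, X }.
Step 1: 3 new —
  {B}  = complement {A,C,D}
  {B,D}  = complement {A,C}
  {A,B,C}  = complement {D}
  [8 total]
Step 2: stable.

Hence σ(ℰ) has 8 members: { {}, {B}, {D}, {A,C}, {B,D}, {A,B,C}, {A,C,D}, X }.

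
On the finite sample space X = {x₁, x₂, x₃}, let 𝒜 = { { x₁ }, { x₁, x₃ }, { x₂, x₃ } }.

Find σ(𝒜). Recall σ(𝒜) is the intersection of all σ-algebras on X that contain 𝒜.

Begin from { ∅, { x₁ }, { x₁, x₃ }, { x₂, x₃ }, X } (that is, 𝒜 plus ∅ and X).
Iteration 1: 1 new —
  { x₂ }  = { x₁, x₃ }ᶜ
  — 6 sets.
Iteration 2: 1 new —
  { x₁, x₂ }  = { x₂ } ∪ { x₁ }
  — 7 sets.
Iteration 3 (1 new):
  { x₃ }  = { x₁, x₂ }ᶜ
  — 8 sets.
Iteration 4: no new sets; the family is a σ-algebra.

Hence σ(𝒜) has 8 members: { ∅, { x₁ }, { x₂ }, { x₃ }, { x₁, x₂ }, { x₁, x₃ }, { x₂, x₃ }, X }.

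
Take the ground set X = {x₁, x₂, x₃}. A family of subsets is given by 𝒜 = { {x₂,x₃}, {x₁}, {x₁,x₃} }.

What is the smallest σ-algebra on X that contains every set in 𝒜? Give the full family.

Initial family (5 sets): { ∅, {x₁}, {x₁,x₃}, {x₂,x₃}, X }.
Iteration 1. New:
  {x₂}  = X∖{x₁,x₃}
Iteration 2: 1 new —
  {x₁,x₂}  = {x₂} ∪ {x₁}
Iteration 3 adds 1:
  {x₃}  = X∖{x₁,x₂}
Iteration 4: stable.

|σ(𝒜)| = 8.  σ(𝒜) = { ∅, {x₁}, {x₂}, {x₃}, {x₁,x₂}, {x₁,x₃}, {x₂,x₃}, X }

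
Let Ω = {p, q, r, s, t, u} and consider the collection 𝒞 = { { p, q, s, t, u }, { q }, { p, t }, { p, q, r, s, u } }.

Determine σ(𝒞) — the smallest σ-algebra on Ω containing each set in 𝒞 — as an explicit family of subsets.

Start: 𝒞 ∪ {∅, Ω} = { {  }, { q }, { p, t }, { p, q, r, s, u }, { p, q, s, t, u }, Ω }.
Step 1 adds 5:
  { r }  = { p, q, s, t, u }ᶜ
  { t }  = { p, q, r, s, u }ᶜ
  { p, q, t }  = { p, t } ∪ { q }
  { q, r, s, u }  = { p, t }ᶜ
  { p, r, s, t, u }  = { q }ᶜ
  — 11 sets.
Step 2 adds 7:
  { q, r }  = { q } ∪ { r }
  { q, t }  = { q } ∪ { t }
  { r, t }  = { t } ∪ { r }
  { p, r, t }  = { r } ∪ { p, t }
  { r, s, u }  = { p, q, t }ᶜ
  { p, q, r, t }  = { r } ∪ { p, q, t }
  { q, r, s, t, u }  = { t } ∪ { q, r, s, u }
  — 18 sets.
Step 3. New:
  { p }  = { q, r, s, t, u }ᶜ
  { s, u }  = { p, q, r, t }ᶜ
  { q, r, t }  = { r } ∪ { q, t }
  { q, s, u }  = { p, r, t }ᶜ
  { p, q, s, u }  = { r, t }ᶜ
  { p, r, s, u }  = { q, t }ᶜ
  { p, s, t, u }  = { q, r }ᶜ
  { r, s, t, u }  = { r, t } ∪ { r, s, u }
  — 26 sets.
Step 4: 6 new —
  { p, q }  = { r, s, t, u }ᶜ
  { p, r }  = { r } ∪ { p }
  { p, q, r }  = { q, r } ∪ { p }
  { p, s, u }  = { q, r, t }ᶜ
  { s, t, u }  = { t } ∪ { s, u }
  { q, s, t, u }  = { q, s, u } ∪ { q, t }
  — 32 sets.
Step 5: closed — nothing new.

σ(𝒞) = { {  }, { p }, { q }, { r }, { t }, { p, q }, { p, r }, { p, t }, { q, r }, { q, t }, { r, t }, { s, u }, { p, q, r }, { p, q, t }, { p, r, t }, { p, s, u }, { q, r, t }, { q, s, u }, { r, s, u }, { s, t, u }, { p, q, r, t }, { p, q, s, u }, { p, r, s, u }, { p, s, t, u }, { q, r, s, u }, { q, s, t, u }, { r, s, t, u }, { p, q, r, s, u }, { p, q, s, t, u }, { p, r, s, t, u }, { q, r, s, t, u }, Ω }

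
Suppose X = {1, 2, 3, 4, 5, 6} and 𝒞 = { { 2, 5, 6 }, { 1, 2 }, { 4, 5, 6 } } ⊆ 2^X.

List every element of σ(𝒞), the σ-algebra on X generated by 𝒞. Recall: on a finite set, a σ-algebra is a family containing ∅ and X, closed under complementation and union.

|σ(𝒞)| = 32.  σ(𝒞) = { {  }, { 1 }, { 2 }, { 3 }, { 4 }, { 1, 2 }, { 1, 3 }, { 1, 4 }, { 2, 3 }, { 2, 4 }, { 3, 4 }, { 5, 6 }, { 1, 2, 3 }, { 1, 2, 4 }, { 1, 3, 4 }, { 1, 5, 6 }, { 2, 3, 4 }, { 2, 5, 6 }, { 3, 5, 6 }, { 4, 5, 6 }, { 1, 2, 3, 4 }, { 1, 2, 5, 6 }, { 1, 3, 5, 6 }, { 1, 4, 5, 6 }, { 2, 3, 5, 6 }, { 2, 4, 5, 6 }, { 3, 4, 5, 6 }, { 1, 2, 3, 5, 6 }, { 1, 2, 4, 5, 6 }, { 1, 3, 4, 5, 6 }, { 2, 3, 4, 5, 6 }, X }

Derivation:
Begin from { {  }, { 1, 2 }, { 2, 5, 6 }, { 4, 5, 6 }, X } (that is, 𝒞 plus ∅ and X).
Round 1 (6 new):
  { 1, 2, 3 }  = { 4, 5, 6 }ᶜ
  { 1, 3, 4 }  = { 2, 5, 6 }ᶜ
  { 1, 2, 5, 6 }  = { 1, 2 } ∪ { 2, 5, 6 }
  { 2, 4, 5, 6 }  = { 2, 5, 6 } ∪ { 4, 5, 6 }
  { 3, 4, 5, 6 }  = { 1, 2 }ᶜ
  { 1, 2, 4, 5, 6 }  = { 1, 2 } ∪ { 4, 5, 6 }
  [11 total]
Round 2: +7 →
  { 3 }  = { 1, 2, 4, 5, 6 }ᶜ
  { 1, 3 }  = { 2, 4, 5, 6 }ᶜ
  { 3, 4 }  = { 1, 2, 5, 6 }ᶜ
  { 1, 2, 3, 4 }  = { 1, 2, 3 } ∪ { 1, 3, 4 }
  { 1, 2, 3, 5, 6 }  = { 1, 2, 3 } ∪ { 2, 5, 6 }
  { 1, 3, 4, 5, 6 }  = { 3, 4, 5, 6 } ∪ { 1, 3, 4 }
  { 2, 3, 4, 5, 6 }  = { 3, 4, 5, 6 } ∪ { 2, 5, 6 }
  [18 total]
Round 3 adds 5:
  { 1 }  = { 2, 3, 4, 5, 6 }ᶜ
  { 2 }  = { 1, 3, 4, 5, 6 }ᶜ
  { 4 }  = { 1, 2, 3, 5, 6 }ᶜ
  { 5, 6 }  = { 1, 2, 3, 4 }ᶜ
  { 2, 3, 5, 6 }  = { 3 } ∪ { 2, 5, 6 }
  [23 total]
Round 4. New:
  { 1, 4 }  = { 2, 3, 5, 6 }ᶜ
  { 2, 3 }  = { 2 } ∪ { 3 }
  { 2, 4 }  = { 2 } ∪ { 4 }
  { 1, 2, 4 }  = { 1, 2 } ∪ { 4 }
  { 1, 5, 6 }  = { 5, 6 } ∪ { 1 }
  { 2, 3, 4 }  = { 3, 4 } ∪ { 2 }
  { 3, 5, 6 }  = { 5, 6 } ∪ { 3 }
  { 1, 3, 5, 6 }  = { 5, 6 } ∪ { 1, 3 }
  { 1, 4, 5, 6 }  = { 1 } ∪ { 4, 5, 6 }
  [32 total]
After Round 5 the family is unchanged; done.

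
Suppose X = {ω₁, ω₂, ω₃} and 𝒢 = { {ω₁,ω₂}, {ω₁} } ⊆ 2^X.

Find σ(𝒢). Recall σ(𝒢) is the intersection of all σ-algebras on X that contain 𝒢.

|σ(𝒢)| = 8.  σ(𝒢) = { {}, {ω₁}, {ω₂}, {ω₃}, {ω₁,ω₂}, {ω₁,ω₃}, {ω₂,ω₃}, X }

Check:
Take S₀ = 𝒢 ∪ {∅, X} = { {}, {ω₁}, {ω₁,ω₂}, X }.
Round 1 adds 2:
  {ω₃}  = X∖{ω₁,ω₂}
  {ω₂,ω₃}  = X∖{ω₁}
Round 2: 1 new —
  {ω₁,ω₃}  = {ω₃} ∪ {ω₁}
Round 3 (1 new):
  {ω₂}  = X∖{ω₁,ω₃}
Round 4: no new sets; the family is a σ-algebra.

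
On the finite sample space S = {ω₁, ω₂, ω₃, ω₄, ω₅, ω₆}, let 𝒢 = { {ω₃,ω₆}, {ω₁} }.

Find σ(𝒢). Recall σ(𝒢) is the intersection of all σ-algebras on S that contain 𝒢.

σ(𝒢) (8 sets): { ∅, {ω₁}, {ω₃,ω₆}, {ω₁,ω₃,ω₆}, {ω₂,ω₄,ω₅}, {ω₁,ω₂,ω₄,ω₅}, {ω₂,ω₃,ω₄,ω₅,ω₆}, S }

Working:
Start: 𝒢 ∪ {∅, S} = { ∅, {ω₁}, {ω₃,ω₆}, S }.
Step 1: 3 new —
  {ω₁,ω₃,ω₆}  = {ω₃,ω₆} ∪ {ω₁}
  {ω₁,ω₂,ω₄,ω₅}  = ᶜ of {ω₃,ω₆}
  {ω₂,ω₃,ω₄,ω₅,ω₆}  = ᶜ of {ω₁}
  — 7 sets.
Step 2: 1 new —
  {ω₂,ω₄,ω₅}  = ᶜ of {ω₁,ω₃,ω₆}
  — 8 sets.
Step 3: already closed under ᶜ and ∪.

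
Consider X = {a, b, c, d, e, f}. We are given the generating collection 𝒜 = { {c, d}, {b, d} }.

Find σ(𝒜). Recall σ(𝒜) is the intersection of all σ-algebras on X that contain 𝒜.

Take S₀ = 𝒜 ∪ {∅, X} = { ∅, {b, d}, {c, d}, X }.
Pass 1 adds 3:
  {b, c, d}  = {c, d} ∪ {b, d}
  {a, b, e, f}  = complement {c, d}
  {a, c, e, f}  = complement {b, d}
  |family| = 7
Pass 2 (4 new):
  {a, e, f}  = complement {b, c, d}
  {a, b, c, e, f}  = {a, c, e, f} ∪ {a, b, e, f}
  {a, b, d, e, f}  = {b, d} ∪ {a, b, e, f}
  {a, c, d, e, f}  = {a, c, e, f} ∪ {c, d}
  |family| = 11
Pass 3 adds 3:
  {b}  = complement {a, c, d, e, f}
  {c}  = complement {a, b, d, e, f}
  {d}  = complement {a, b, c, e, f}
  |family| = 14
Pass 4: +2 →
  {b, c}  = {c} ∪ {b}
  {a, d, e, f}  = {a, e, f} ∪ {d}
  |family| = 16
Pass 5: stable.

Therefore σ(𝒜) = { ∅, {b}, {c}, {d}, {b, c}, {b, d}, {c, d}, {a, e, f}, {b, c, d}, {a, b, e, f}, {a, c, e, f}, {a, d, e, f}, {a, b, c, e, f}, {a, b, d, e, f}, {a, c, d, e, f}, X } (|σ(𝒜)| = 16).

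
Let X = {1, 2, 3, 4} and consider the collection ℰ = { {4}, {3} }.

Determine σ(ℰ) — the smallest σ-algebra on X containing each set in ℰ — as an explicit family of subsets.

σ(ℰ) (8 sets): { ∅, {3}, {4}, {1,2}, {3,4}, {1,2,3}, {1,2,4}, X }

Trace:
Initial family (4 sets): { ∅, {3}, {4}, X }.
Round 1 (3 new):
  {3,4}  = {3} ∪ {4}
  {1,2,3}  = {4}ᶜ
  {1,2,4}  = {3}ᶜ
  (now 7)
Round 2. New:
  {1,2}  = {3,4}ᶜ
  (now 8)
Round 3: closed — nothing new.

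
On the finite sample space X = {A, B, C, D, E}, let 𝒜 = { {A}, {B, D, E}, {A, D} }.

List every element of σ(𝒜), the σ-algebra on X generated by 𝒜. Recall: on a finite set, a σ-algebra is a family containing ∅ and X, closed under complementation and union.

σ(𝒜) = { {}, {A}, {C}, {D}, {A, C}, {A, D}, {B, E}, {C, D}, {A, B, E}, {A, C, D}, {B, C, E}, {B, D, E}, {A, B, C, E}, {A, B, D, E}, {B, C, D, E}, X }

Check:
Start: 𝒜 ∪ {∅, X} = { {}, {A}, {A, D}, {B, D, E}, X }.
Round 1 adds 4:
  {A, C}  = complement {B, D, E}
  {B, C, E}  = complement {A, D}
  {A, B, D, E}  = {A, D} ∪ {B, D, E}
  {B, C, D, E}  = complement {A}
  (now 9)
Round 2 (3 new):
  {C}  = complement {A, B, D, E}
  {A, C, D}  = {A, D} ∪ {A, C}
  {A, B, C, E}  = {B, C, E} ∪ {A, C}
  (now 12)
Round 3 adds 2:
  {D}  = complement {A, B, C, E}
  {B, E}  = complement {A, C, D}
  (now 14)
Round 4 adds 2:
  {C, D}  = {C} ∪ {D}
  {A, B, E}  = {B, E} ∪ {A}
  (now 16)
Round 5: no new sets; the family is a σ-algebra.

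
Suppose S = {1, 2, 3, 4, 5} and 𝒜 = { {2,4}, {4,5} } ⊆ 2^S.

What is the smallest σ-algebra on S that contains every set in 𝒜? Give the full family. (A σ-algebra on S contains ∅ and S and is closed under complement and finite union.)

Answer: σ(𝒜) = { {}, {2}, {4}, {5}, {1,3}, {2,4}, {2,5}, {4,5}, {1,2,3}, {1,3,4}, {1,3,5}, {2,4,5}, {1,2,3,4}, {1,2,3,5}, {1,3,4,5}, S }

Trace:
Take S₀ = 𝒜 ∪ {∅, S} = { {}, {2,4}, {4,5}, S }.
Step 1: 3 new —
  {1,2,3}  = complement {4,5}
  {1,3,5}  = complement {2,4}
  {2,4,5}  = {4,5} ∪ {2,4}
  [7 total]
Step 2 adds 4:
  {1,3}  = complement {2,4,5}
  {1,2,3,4}  = {1,2,3} ∪ {2,4}
  {1,2,3,5}  = {1,2,3} ∪ {1,3,5}
  {1,3,4,5}  = {4,5} ∪ {1,3,5}
  [11 total]
Step 3. New:
  {2}  = complement {1,3,4,5}
  {4}  = complement {1,2,3,5}
  {5}  = complement {1,2,3,4}
  [14 total]
Step 4 adds 2:
  {2,5}  = {2} ∪ {5}
  {1,3,4}  = {1,3} ∪ {4}
  [16 total]
Step 5 adds nothing — fixpoint reached.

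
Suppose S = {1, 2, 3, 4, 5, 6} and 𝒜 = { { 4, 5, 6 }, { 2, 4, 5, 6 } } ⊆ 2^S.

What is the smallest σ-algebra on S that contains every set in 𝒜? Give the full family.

Initial family (4 sets): { {  }, { 4, 5, 6 }, { 2, 4, 5, 6 }, S }.
Step 1: +2 →
  { 1, 3 }  = { 2, 4, 5, 6 }ᶜ
  { 1, 2, 3 }  = { 4, 5, 6 }ᶜ
Step 2. New:
  { 1, 3, 4, 5, 6 }  = { 1, 3 } ∪ { 4, 5, 6 }
Step 3 (1 new):
  { 2 }  = { 1, 3, 4, 5, 6 }ᶜ
Step 4: stable.

Therefore σ(𝒜) = { {  }, { 2 }, { 1, 3 }, { 1, 2, 3 }, { 4, 5, 6 }, { 2, 4, 5, 6 }, { 1, 3, 4, 5, 6 }, S } (|σ(𝒜)| = 8).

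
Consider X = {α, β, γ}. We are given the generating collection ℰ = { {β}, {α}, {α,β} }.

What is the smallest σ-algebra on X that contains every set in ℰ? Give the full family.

Begin from { {}, {α}, {β}, {α,β}, X } (that is, ℰ plus ∅ and X).
Step 1 (3 new):
  {γ}  = X∖{α,β}
  {α,γ}  = X∖{β}
  {β,γ}  = X∖{α}
  (now 8)
Step 2 adds nothing — fixpoint reached.

σ(ℰ) = { {}, {α}, {β}, {γ}, {α,β}, {α,γ}, {β,γ}, X }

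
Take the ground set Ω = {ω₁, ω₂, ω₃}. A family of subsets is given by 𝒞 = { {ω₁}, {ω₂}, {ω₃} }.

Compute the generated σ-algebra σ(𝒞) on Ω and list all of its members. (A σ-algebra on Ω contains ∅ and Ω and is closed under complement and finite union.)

Start: 𝒞 ∪ {∅, Ω} = { {}, {ω₁}, {ω₂}, {ω₃}, Ω }.
Pass 1: +3 →
  {ω₁,ω₂}  = complement {ω₃}
  {ω₁,ω₃}  = complement {ω₂}
  {ω₂,ω₃}  = complement {ω₁}
  [8 total]
Pass 2: stable.

σ(𝒞) = { {}, {ω₁}, {ω₂}, {ω₃}, {ω₁,ω₂}, {ω₁,ω₃}, {ω₂,ω₃}, Ω }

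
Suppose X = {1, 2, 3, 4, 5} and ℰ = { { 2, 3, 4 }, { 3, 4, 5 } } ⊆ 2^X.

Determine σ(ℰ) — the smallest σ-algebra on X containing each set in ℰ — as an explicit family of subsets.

σ(ℰ) = { ∅, { 1 }, { 2 }, { 5 }, { 1, 2 }, { 1, 5 }, { 2, 5 }, { 3, 4 }, { 1, 2, 5 }, { 1, 3, 4 }, { 2, 3, 4 }, { 3, 4, 5 }, { 1, 2, 3, 4 }, { 1, 3, 4, 5 }, { 2, 3, 4, 5 }, X }

Check:
Seed the family with ℰ together with ∅ and X: { ∅, { 2, 3, 4 }, { 3, 4, 5 }, X }.
Pass 1 (3 new):
  { 1, 2 }  = X∖{ 3, 4, 5 }
  { 1, 5 }  = X∖{ 2, 3, 4 }
  { 2, 3, 4, 5 }  = { 2, 3, 4 } ∪ { 3, 4, 5 }
  |family| = 7
Pass 2 adds 4:
  { 1 }  = X∖{ 2, 3, 4, 5 }
  { 1, 2, 5 }  = { 1, 2 } ∪ { 1, 5 }
  { 1, 2, 3, 4 }  = { 2, 3, 4 } ∪ { 1, 2 }
  { 1, 3, 4, 5 }  = { 3, 4, 5 } ∪ { 1, 5 }
  |family| = 11
Pass 3: +3 →
  { 2 }  = X∖{ 1, 3, 4, 5 }
  { 5 }  = X∖{ 1, 2, 3, 4 }
  { 3, 4 }  = X∖{ 1, 2, 5 }
  |family| = 14
Pass 4 adds 2:
  { 2, 5 }  = { 2 } ∪ { 5 }
  { 1, 3, 4 }  = { 3, 4 } ∪ { 1 }
  |family| = 16
Pass 5: closed — nothing new.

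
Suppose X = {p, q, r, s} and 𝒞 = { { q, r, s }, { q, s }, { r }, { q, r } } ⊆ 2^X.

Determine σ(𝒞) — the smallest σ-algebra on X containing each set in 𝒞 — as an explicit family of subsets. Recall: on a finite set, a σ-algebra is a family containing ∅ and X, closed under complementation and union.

Start: 𝒞 ∪ {∅, X} = { {}, { r }, { q, r }, { q, s }, { q, r, s }, X }.
Iteration 1 (4 new):
  { p }  = complement { q, r, s }
  { p, r }  = complement { q, s }
  { p, s }  = complement { q, r }
  { p, q, s }  = complement { r }
  (now 10)
Iteration 2: 2 new —
  { p, q, r }  = { q, r } ∪ { p, r }
  { p, r, s }  = { r } ∪ { p, s }
  (now 12)
Iteration 3: +2 →
  { q }  = complement { p, r, s }
  { s }  = complement { p, q, r }
  (now 14)
Iteration 4 adds 2:
  { p, q }  = { q } ∪ { p }
  { r, s }  = { r } ∪ { s }
  (now 16)
Iteration 5 adds nothing — fixpoint reached.

|σ(𝒞)| = 16.  σ(𝒞) = { {}, { p }, { q }, { r }, { s }, { p, q }, { p, r }, { p, s }, { q, r }, { q, s }, { r, s }, { p, q, r }, { p, q, s }, { p, r, s }, { q, r, s }, X }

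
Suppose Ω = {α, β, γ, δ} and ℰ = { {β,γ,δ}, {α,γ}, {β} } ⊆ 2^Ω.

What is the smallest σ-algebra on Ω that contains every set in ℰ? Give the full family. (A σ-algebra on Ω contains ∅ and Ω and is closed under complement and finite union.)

Start: ℰ ∪ {∅, Ω} = { ∅, {β}, {α,γ}, {β,γ,δ}, Ω }.
Iteration 1. New:
  {α}  = complement {β,γ,δ}
  {β,δ}  = complement {α,γ}
  {α,β,γ}  = {α,γ} ∪ {β}
  {α,γ,δ}  = complement {β}
Iteration 2: 3 new —
  {δ}  = complement {α,β,γ}
  {α,β}  = {β} ∪ {α}
  {α,β,δ}  = {β,δ} ∪ {α}
Iteration 3: +3 →
  {γ}  = complement {α,β,δ}
  {α,δ}  = {δ} ∪ {α}
  {γ,δ}  = complement {α,β}
Iteration 4 (1 new):
  {β,γ}  = complement {α,δ}
Iteration 5: already closed under ᶜ and ∪.

|σ(ℰ)| = 16.  σ(ℰ) = { ∅, {α}, {β}, {γ}, {δ}, {α,β}, {α,γ}, {α,δ}, {β,γ}, {β,δ}, {γ,δ}, {α,β,γ}, {α,β,δ}, {α,γ,δ}, {β,γ,δ}, Ω }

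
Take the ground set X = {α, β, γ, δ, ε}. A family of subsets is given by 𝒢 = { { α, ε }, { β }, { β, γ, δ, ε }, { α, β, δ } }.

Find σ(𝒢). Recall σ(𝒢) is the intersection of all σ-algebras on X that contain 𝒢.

Start: 𝒢 ∪ {∅, X} = { ∅, { β }, { α, ε }, { α, β, δ }, { β, γ, δ, ε }, X }.
Round 1 adds 6:
  { α }  = X∖{ β, γ, δ, ε }
  { γ, ε }  = X∖{ α, β, δ }
  { α, β, ε }  = { α, ε } ∪ { β }
  { β, γ, δ }  = X∖{ α, ε }
  { α, β, δ, ε }  = { α, ε } ∪ { α, β, δ }
  { α, γ, δ, ε }  = X∖{ β }
  — 12 sets.
Round 2 (7 new):
  { γ }  = X∖{ α, β, δ, ε }
  { α, β }  = { β } ∪ { α }
  { γ, δ }  = X∖{ α, β, ε }
  { α, γ, ε }  = { α, ε } ∪ { γ, ε }
  { β, γ, ε }  = { β } ∪ { γ, ε }
  { α, β, γ, δ }  = { α, β, δ } ∪ { β, γ, δ }
  { α, β, γ, ε }  = { α, β, ε } ∪ { γ, ε }
  — 19 sets.
Round 3 adds 9:
  { δ }  = X∖{ α, β, γ, ε }
  { ε }  = X∖{ α, β, γ, δ }
  { α, γ }  = { γ } ∪ { α }
  { α, δ }  = X∖{ β, γ, ε }
  { β, γ }  = { β } ∪ { γ }
  { β, δ }  = X∖{ α, γ, ε }
  { α, β, γ }  = { α, β } ∪ { γ }
  { α, γ, δ }  = { γ, δ } ∪ { α }
  { γ, δ, ε }  = X∖{ α, β }
  — 28 sets.
Round 4 (4 new):
  { β, ε }  = X∖{ α, γ, δ }
  { δ, ε }  = X∖{ α, β, γ }
  { α, δ, ε }  = X∖{ β, γ }
  { β, δ, ε }  = X∖{ α, γ }
  — 32 sets.
Round 5: already closed under ᶜ and ∪.

Therefore σ(𝒢) = { ∅, { α }, { β }, { γ }, { δ }, { ε }, { α, β }, { α, γ }, { α, δ }, { α, ε }, { β, γ }, { β, δ }, { β, ε }, { γ, δ }, { γ, ε }, { δ, ε }, { α, β, γ }, { α, β, δ }, { α, β, ε }, { α, γ, δ }, { α, γ, ε }, { α, δ, ε }, { β, γ, δ }, { β, γ, ε }, { β, δ, ε }, { γ, δ, ε }, { α, β, γ, δ }, { α, β, γ, ε }, { α, β, δ, ε }, { α, γ, δ, ε }, { β, γ, δ, ε }, X } (|σ(𝒢)| = 32).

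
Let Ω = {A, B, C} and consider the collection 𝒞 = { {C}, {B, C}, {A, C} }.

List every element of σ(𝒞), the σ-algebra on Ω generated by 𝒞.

Begin from { ∅, {C}, {A, C}, {B, C}, Ω } (that is, 𝒞 plus ∅ and Ω).
Iteration 1 (3 new):
  {A}  = ᶜ of {B, C}
  {B}  = ᶜ of {A, C}
  {A, B}  = ᶜ of {C}
Iteration 2: already closed under ᶜ and ∪.

σ(𝒞) = { ∅, {A}, {B}, {C}, {A, B}, {A, C}, {B, C}, Ω }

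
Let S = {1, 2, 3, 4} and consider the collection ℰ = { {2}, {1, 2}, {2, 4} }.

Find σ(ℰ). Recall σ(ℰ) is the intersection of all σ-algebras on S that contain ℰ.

σ(ℰ) = { {}, {1}, {2}, {3}, {4}, {1, 2}, {1, 3}, {1, 4}, {2, 3}, {2, 4}, {3, 4}, {1, 2, 3}, {1, 2, 4}, {1, 3, 4}, {2, 3, 4}, S }

Check:
Initial family (5 sets): { {}, {2}, {1, 2}, {2, 4}, S }.
Iteration 1 adds 4:
  {1, 3}  = S∖{2, 4}
  {3, 4}  = S∖{1, 2}
  {1, 2, 4}  = {1, 2} ∪ {2, 4}
  {1, 3, 4}  = S∖{2}
  (now 9)
Iteration 2 (3 new):
  {3}  = S∖{1, 2, 4}
  {1, 2, 3}  = {1, 2} ∪ {1, 3}
  {2, 3, 4}  = {3, 4} ∪ {2}
  (now 12)
Iteration 3. New:
  {1}  = S∖{2, 3, 4}
  {4}  = S∖{1, 2, 3}
  {2, 3}  = {3} ∪ {2}
  (now 15)
Iteration 4: 1 new —
  {1, 4}  = S∖{2, 3}
  (now 16)
After Iteration 5 the family is unchanged; done.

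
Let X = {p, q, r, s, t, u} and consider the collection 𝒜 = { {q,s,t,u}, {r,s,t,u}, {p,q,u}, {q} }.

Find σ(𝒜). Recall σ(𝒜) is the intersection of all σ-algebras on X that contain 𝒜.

Take S₀ = 𝒜 ∪ {∅, X} = { {}, {q}, {p,q,u}, {q,s,t,u}, {r,s,t,u}, X }.
Step 1: +6 →
  {p,q}  = X∖{r,s,t,u}
  {p,r}  = X∖{q,s,t,u}
  {r,s,t}  = X∖{p,q,u}
  {p,q,s,t,u}  = {q,s,t,u} ∪ {p,q,u}
  {p,r,s,t,u}  = X∖{q}
  {q,r,s,t,u}  = {q,s,t,u} ∪ {r,s,t,u}
  — 12 sets.
Step 2: 7 new —
  {p}  = X∖{q,r,s,t,u}
  {r}  = X∖{p,q,s,t,u}
  {p,q,r}  = {p,q} ∪ {p,r}
  {p,q,r,u}  = {p,r} ∪ {p,q,u}
  {p,r,s,t}  = {r,s,t} ∪ {p,r}
  {q,r,s,t}  = {r,s,t} ∪ {q}
  {p,q,r,s,t}  = {r,s,t} ∪ {p,q}
  — 19 sets.
Step 3 adds 6:
  {u}  = X∖{p,q,r,s,t}
  {p,u}  = X∖{q,r,s,t}
  {q,r}  = {q} ∪ {r}
  {q,u}  = X∖{p,r,s,t}
  {s,t}  = X∖{p,q,r,u}
  {s,t,u}  = X∖{p,q,r}
  — 25 sets.
Step 4: +7 →
  {r,u}  = {u} ∪ {r}
  {p,r,u}  = {p,u} ∪ {r}
  {p,s,t}  = {s,t} ∪ {p}
  {q,r,u}  = {q,u} ∪ {r}
  {q,s,t}  = {q} ∪ {s,t}
  {p,q,s,t}  = {p,q} ∪ {s,t}
  {p,s,t,u}  = X∖{q,r}
  — 32 sets.
Step 5: already closed under ᶜ and ∪.

Hence σ(𝒜) has 32 members: { {}, {p}, {q}, {r}, {u}, {p,q}, {p,r}, {p,u}, {q,r}, {q,u}, {r,u}, {s,t}, {p,q,r}, {p,q,u}, {p,r,u}, {p,s,t}, {q,r,u}, {q,s,t}, {r,s,t}, {s,t,u}, {p,q,r,u}, {p,q,s,t}, {p,r,s,t}, {p,s,t,u}, {q,r,s,t}, {q,s,t,u}, {r,s,t,u}, {p,q,r,s,t}, {p,q,s,t,u}, {p,r,s,t,u}, {q,r,s,t,u}, X }.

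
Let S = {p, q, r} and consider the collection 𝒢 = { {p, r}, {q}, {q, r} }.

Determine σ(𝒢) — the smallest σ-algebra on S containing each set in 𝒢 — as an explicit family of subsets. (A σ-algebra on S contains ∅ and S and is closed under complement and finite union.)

σ(𝒢) (8 sets): { {}, {p}, {q}, {r}, {p, q}, {p, r}, {q, r}, S }

Working:
Start: 𝒢 ∪ {∅, S} = { {}, {q}, {p, r}, {q, r}, S }.
Step 1: +1 →
  {p}  = {q, r}ᶜ
  (now 6)
Step 2: +1 →
  {p, q}  = {q} ∪ {p}
  (now 7)
Step 3: 1 new —
  {r}  = {p, q}ᶜ
  (now 8)
Step 4: closed — nothing new.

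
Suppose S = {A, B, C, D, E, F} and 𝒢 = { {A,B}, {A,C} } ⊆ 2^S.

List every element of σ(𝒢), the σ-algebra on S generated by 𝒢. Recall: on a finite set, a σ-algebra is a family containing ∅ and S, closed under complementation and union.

Initial family (4 sets): { {}, {A,B}, {A,C}, S }.
Iteration 1. New:
  {A,B,C}  = {A,B} ∪ {A,C}
  {B,D,E,F}  = ᶜ of {A,C}
  {C,D,E,F}  = ᶜ of {A,B}
  (now 7)
Iteration 2 (4 new):
  {D,E,F}  = ᶜ of {A,B,C}
  {A,B,D,E,F}  = {B,D,E,F} ∪ {A,B}
  {A,C,D,E,F}  = {A,C} ∪ {C,D,E,F}
  {B,C,D,E,F}  = {B,D,E,F} ∪ {C,D,E,F}
  (now 11)
Iteration 3 (3 new):
  {A}  = ᶜ of {B,C,D,E,F}
  {B}  = ᶜ of {A,C,D,E,F}
  {C}  = ᶜ of {A,B,D,E,F}
  (now 14)
Iteration 4 adds 2:
  {B,C}  = {C} ∪ {B}
  {A,D,E,F}  = {D,E,F} ∪ {A}
  (now 16)
After Iteration 5 the family is unchanged; done.

σ(𝒢) = { {}, {A}, {B}, {C}, {A,B}, {A,C}, {B,C}, {A,B,C}, {D,E,F}, {A,D,E,F}, {B,D,E,F}, {C,D,E,F}, {A,B,D,E,F}, {A,C,D,E,F}, {B,C,D,E,F}, S }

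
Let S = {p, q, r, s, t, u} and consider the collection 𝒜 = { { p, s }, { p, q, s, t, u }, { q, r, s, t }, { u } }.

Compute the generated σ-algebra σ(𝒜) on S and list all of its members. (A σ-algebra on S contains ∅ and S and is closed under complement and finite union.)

Take S₀ = 𝒜 ∪ {∅, S} = { {}, { u }, { p, s }, { q, r, s, t }, { p, q, s, t, u }, S }.
Round 1 (6 new):
  { r }  = complement { p, q, s, t, u }
  { p, u }  = complement { q, r, s, t }
  { p, s, u }  = { p, s } ∪ { u }
  { q, r, t, u }  = complement { p, s }
  { p, q, r, s, t }  = complement { u }
  { q, r, s, t, u }  = { q, r, s, t } ∪ { u }
  — 12 sets.
Round 2 adds 7:
  { p }  = complement { q, r, s, t, u }
  { r, u }  = { u } ∪ { r }
  { p, r, s }  = { r } ∪ { p, s }
  { p, r, u }  = { p, u } ∪ { r }
  { q, r, t }  = complement { p, s, u }
  { p, r, s, u }  = { p, s, u } ∪ { r }
  { p, q, r, t, u }  = { p, u } ∪ { q, r, t, u }
  — 19 sets.
Round 3 (7 new):
  { s }  = complement { p, q, r, t, u }
  { p, r }  = { r } ∪ { p }
  { q, t }  = complement { p, r, s, u }
  { q, s, t }  = complement { p, r, u }
  { q, t, u }  = complement { p, r, s }
  { p, q, r, t }  = { q, r, t } ∪ { p }
  { p, q, s, t }  = complement { r, u }
  — 26 sets.
Round 4 (6 new):
  { r, s }  = { r } ∪ { s }
  { s, u }  = complement { p, q, r, t }
  { p, q, t }  = { q, t } ∪ { p }
  { r, s, u }  = { r, u } ∪ { s }
  { p, q, t, u }  = { q, t } ∪ { p, u }
  { q, s, t, u }  = complement { p, r }
  — 32 sets.
Round 5 adds nothing — fixpoint reached.

Hence σ(𝒜) has 32 members: { {}, { p }, { r }, { s }, { u }, { p, r }, { p, s }, { p, u }, { q, t }, { r, s }, { r, u }, { s, u }, { p, q, t }, { p, r, s }, { p, r, u }, { p, s, u }, { q, r, t }, { q, s, t }, { q, t, u }, { r, s, u }, { p, q, r, t }, { p, q, s, t }, { p, q, t, u }, { p, r, s, u }, { q, r, s, t }, { q, r, t, u }, { q, s, t, u }, { p, q, r, s, t }, { p, q, r, t, u }, { p, q, s, t, u }, { q, r, s, t, u }, S }.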